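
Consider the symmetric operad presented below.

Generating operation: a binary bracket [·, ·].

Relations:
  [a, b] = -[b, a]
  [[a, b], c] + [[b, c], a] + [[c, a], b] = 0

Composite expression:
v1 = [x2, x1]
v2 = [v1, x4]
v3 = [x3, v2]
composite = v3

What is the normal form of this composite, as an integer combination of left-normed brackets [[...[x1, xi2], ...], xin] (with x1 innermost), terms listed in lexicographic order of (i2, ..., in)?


[[[x1, x2], x4], x3]

A multilinear Lie element is pinned by x1-initial words (x1 innermost).
Composite bracket: [x3, [[x2, x1], x4]]
Expanding via [a, b] = ab - ba: 8 signed words (2^3 = 8).
Words beginning with x1 determine it all:
  x1x2x4x3 (sign +1) contributes +[[[x1, x2], x4], x3]


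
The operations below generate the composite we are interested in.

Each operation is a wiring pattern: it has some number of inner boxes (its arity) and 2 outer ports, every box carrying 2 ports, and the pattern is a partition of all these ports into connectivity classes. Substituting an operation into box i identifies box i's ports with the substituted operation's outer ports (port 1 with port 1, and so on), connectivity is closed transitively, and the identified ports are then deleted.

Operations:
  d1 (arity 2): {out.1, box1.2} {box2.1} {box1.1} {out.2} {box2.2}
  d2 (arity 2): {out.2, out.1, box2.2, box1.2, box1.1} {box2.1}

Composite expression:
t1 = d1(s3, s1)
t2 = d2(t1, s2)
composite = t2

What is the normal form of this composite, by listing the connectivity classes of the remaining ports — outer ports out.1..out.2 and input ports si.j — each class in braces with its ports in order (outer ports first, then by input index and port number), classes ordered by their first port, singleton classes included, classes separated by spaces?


Two ports join when wires chain via d2-identified ports.
after d1, the pattern on (s3, s1) reads {out.1, s3.2} {out.2} {s1.1} {s1.2} {s3.1} (out.j = its outer ports)
after d2, the pattern on (s3, s1, s2) reads {out.1, out.2, s2.2, s3.2} {s1.1} {s1.2} {s2.1} {s3.1} (out.j = its outer ports)

{out.1, out.2, s2.2, s3.2} {s1.1} {s1.2} {s2.1} {s3.1}


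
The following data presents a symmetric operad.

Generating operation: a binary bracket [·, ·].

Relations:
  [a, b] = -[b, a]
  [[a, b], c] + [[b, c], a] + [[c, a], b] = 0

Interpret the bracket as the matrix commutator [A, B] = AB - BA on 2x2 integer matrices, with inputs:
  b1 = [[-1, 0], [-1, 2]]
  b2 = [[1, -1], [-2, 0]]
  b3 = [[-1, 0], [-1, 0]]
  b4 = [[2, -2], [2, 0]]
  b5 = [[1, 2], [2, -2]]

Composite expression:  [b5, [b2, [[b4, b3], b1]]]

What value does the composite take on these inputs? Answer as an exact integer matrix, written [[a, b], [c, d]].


[[-20, 58], [-28, 20]]

[b4, b3] = [[2, -2], [0, -2]]
[[b4, b3], b1] = [[2, -6], [4, -2]]
[b2, [[b4, b3], b1]] = [[-16, -2], [-12, 16]]
[b5, [b2, [[b4, b3], b1]]] = [[-20, 58], [-28, 20]]


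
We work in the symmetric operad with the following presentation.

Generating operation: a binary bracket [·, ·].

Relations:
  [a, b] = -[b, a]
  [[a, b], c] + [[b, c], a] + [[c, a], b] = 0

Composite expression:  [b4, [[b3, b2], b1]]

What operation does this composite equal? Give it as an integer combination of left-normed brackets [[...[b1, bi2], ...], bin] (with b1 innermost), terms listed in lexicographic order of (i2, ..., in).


Left-normed coefficients sit on the b1-initial expansion words.
Composite bracket: [b4, [[b3, b2], b1]]
Full expansion: 8 signed words from ab - ba (2^3 = 8).
Collect the words opening with b1:
  word b1b2b3b4 has sign -1, contributing -[[[b1, b2], b3], b4]
  word b1b3b2b4 has sign +1, contributing +[[[b1, b3], b2], b4]

-[[[b1, b2], b3], b4] + [[[b1, b3], b2], b4]


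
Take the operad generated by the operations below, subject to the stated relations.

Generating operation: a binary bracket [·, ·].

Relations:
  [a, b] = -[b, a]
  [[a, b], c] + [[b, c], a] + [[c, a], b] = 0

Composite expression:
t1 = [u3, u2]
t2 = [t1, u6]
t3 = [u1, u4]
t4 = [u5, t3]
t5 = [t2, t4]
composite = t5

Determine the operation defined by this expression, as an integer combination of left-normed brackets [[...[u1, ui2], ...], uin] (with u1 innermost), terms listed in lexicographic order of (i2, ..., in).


Antisymmetry and Jacobi reduce to u1-anchored left-normed brackets.
Composite bracket: [[[u3, u2], u6], [u5, [u1, u4]]]
Under [a, b] = ab - ba we get 32 signed associative words (2^5 = 32).
Words beginning with u1 determine it all:
  word u1u4u5u2u3u6 has sign -1, contributing -[[[[[u1, u4], u5], u2], u3], u6]
  word u1u4u5u3u2u6 has sign +1, contributing +[[[[[u1, u4], u5], u3], u2], u6]
  word u1u4u5u6u2u3 has sign +1, contributing +[[[[[u1, u4], u5], u6], u2], u3]
  word u1u4u5u6u3u2 has sign -1, contributing -[[[[[u1, u4], u5], u6], u3], u2]

-[[[[[u1, u4], u5], u2], u3], u6] + [[[[[u1, u4], u5], u3], u2], u6] + [[[[[u1, u4], u5], u6], u2], u3] - [[[[[u1, u4], u5], u6], u3], u2]


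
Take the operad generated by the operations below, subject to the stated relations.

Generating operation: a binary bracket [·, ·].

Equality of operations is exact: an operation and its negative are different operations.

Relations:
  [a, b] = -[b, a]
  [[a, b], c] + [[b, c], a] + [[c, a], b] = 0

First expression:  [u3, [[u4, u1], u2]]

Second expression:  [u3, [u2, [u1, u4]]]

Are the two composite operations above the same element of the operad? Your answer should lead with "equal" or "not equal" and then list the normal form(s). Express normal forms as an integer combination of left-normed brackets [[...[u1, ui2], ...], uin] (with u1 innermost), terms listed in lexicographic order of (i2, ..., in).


equal — both sides give [[[u1, u4], u2], u3]

Reducing the first expression gives [[[u1, u4], u2], u3]
Reducing the second expression gives [[[u1, u4], u2], u3]
Both agree, so they are equal.


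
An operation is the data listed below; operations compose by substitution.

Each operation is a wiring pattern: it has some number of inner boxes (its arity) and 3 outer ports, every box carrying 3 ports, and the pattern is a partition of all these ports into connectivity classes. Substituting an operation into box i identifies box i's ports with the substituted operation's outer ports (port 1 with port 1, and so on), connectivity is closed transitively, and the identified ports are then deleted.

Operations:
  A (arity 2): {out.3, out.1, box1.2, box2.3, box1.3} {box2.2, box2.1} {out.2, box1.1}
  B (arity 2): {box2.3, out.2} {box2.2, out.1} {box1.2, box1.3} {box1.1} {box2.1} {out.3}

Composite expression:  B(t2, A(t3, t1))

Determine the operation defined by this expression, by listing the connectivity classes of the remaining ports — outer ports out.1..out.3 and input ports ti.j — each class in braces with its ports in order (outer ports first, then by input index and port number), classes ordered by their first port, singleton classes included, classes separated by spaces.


{out.1, t3.1} {out.2, t1.3, t3.2, t3.3} {out.3} {t1.1, t1.2} {t2.1} {t2.2, t2.3}

Reachability decides: close wires over B-identified ports.
composing A on (t3, t1), with out.j its own outer ports: {out.1, out.3, t1.3, t3.2, t3.3} {out.2, t3.1} {t1.1, t1.2}
composing B on (t2, t3, t1), with out.j its own outer ports: {out.1, t3.1} {out.2, t1.3, t3.2, t3.3} {out.3} {t1.1, t1.2} {t2.1} {t2.2, t2.3}


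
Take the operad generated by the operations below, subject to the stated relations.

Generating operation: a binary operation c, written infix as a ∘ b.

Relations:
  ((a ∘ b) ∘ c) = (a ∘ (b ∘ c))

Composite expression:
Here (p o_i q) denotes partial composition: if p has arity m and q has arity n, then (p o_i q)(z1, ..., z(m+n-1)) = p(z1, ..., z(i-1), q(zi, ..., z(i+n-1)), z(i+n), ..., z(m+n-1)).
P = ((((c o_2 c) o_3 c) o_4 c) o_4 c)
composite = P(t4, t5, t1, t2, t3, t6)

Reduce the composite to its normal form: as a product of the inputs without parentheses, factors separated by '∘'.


t4 ∘ t5 ∘ t1 ∘ t2 ∘ t3 ∘ t6

All parenthesizations of c agree; list the t-inputs left to right.
(t2 ∘ t3) reduces to t2 ∘ t3
((t2 ∘ t3) ∘ t6) reduces to t2 ∘ t3 ∘ t6
(t1 ∘ ((t2 ∘ t3) ∘ t6)) reduces to t1 ∘ t2 ∘ t3 ∘ t6
(t5 ∘ (t1 ∘ ((t2 ∘ t3) ∘ t6))) reduces to t5 ∘ t1 ∘ t2 ∘ t3 ∘ t6
(t4 ∘ (t5 ∘ (t1 ∘ ((t2 ∘ t3) ∘ t6)))) reduces to t4 ∘ t5 ∘ t1 ∘ t2 ∘ t3 ∘ t6


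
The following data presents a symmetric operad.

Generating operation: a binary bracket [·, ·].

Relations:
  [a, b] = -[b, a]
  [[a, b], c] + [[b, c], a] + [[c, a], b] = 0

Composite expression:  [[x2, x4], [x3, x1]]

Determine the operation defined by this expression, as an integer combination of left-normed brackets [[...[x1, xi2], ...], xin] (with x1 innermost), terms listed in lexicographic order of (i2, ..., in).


[[[x1, x3], x2], x4] - [[[x1, x3], x4], x2]

Antisymmetry and Jacobi reduce to x1-anchored left-normed brackets.
Composite bracket: [[x2, x4], [x3, x1]]
Under [a, b] = ab - ba we get 8 signed associative words (2^3 = 8).
Keep just the words that open with x1:
  x1x3x2x4 (sign +1) contributes +[[[x1, x3], x2], x4]
  x1x3x4x2 (sign -1) contributes -[[[x1, x3], x4], x2]


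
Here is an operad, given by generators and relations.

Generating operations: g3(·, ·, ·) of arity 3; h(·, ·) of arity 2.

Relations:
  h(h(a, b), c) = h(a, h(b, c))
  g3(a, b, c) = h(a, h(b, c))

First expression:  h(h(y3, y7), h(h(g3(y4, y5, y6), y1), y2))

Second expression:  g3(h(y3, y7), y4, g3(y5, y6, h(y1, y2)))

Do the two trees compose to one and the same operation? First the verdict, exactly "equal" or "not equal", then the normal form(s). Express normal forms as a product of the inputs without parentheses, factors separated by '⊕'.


The first expression, normalized: y3 ⊕ y7 ⊕ y4 ⊕ y5 ⊕ y6 ⊕ y1 ⊕ y2
The second expression, normalized: y3 ⊕ y7 ⊕ y4 ⊕ y5 ⊕ y6 ⊕ y1 ⊕ y2
Same normal form: equal.

equal — both sides give y3 ⊕ y7 ⊕ y4 ⊕ y5 ⊕ y6 ⊕ y1 ⊕ y2


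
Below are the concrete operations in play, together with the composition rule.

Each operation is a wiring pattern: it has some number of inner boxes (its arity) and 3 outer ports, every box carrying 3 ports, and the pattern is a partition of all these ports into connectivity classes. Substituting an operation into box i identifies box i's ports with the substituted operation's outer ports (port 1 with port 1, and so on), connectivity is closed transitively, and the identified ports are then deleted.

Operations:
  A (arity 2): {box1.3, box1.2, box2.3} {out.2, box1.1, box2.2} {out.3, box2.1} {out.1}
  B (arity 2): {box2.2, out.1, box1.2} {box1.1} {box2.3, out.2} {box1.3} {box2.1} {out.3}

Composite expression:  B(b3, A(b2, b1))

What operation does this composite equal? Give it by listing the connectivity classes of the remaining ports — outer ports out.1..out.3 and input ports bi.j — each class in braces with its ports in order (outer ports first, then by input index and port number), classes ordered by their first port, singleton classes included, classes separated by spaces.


After gluing at B, chains via deleted ports link the b-ports.
A over (b2, b1) gives {out.1} {out.2, b1.2, b2.1} {out.3, b1.1} {b1.3, b2.2, b2.3}, out.j being that stage's outer ports
B over (b3, b2, b1) gives {out.1, b1.2, b2.1, b3.2} {out.2, b1.1} {out.3} {b1.3, b2.2, b2.3} {b3.1} {b3.3}, out.j being that stage's outer ports

{out.1, b1.2, b2.1, b3.2} {out.2, b1.1} {out.3} {b1.3, b2.2, b2.3} {b3.1} {b3.3}


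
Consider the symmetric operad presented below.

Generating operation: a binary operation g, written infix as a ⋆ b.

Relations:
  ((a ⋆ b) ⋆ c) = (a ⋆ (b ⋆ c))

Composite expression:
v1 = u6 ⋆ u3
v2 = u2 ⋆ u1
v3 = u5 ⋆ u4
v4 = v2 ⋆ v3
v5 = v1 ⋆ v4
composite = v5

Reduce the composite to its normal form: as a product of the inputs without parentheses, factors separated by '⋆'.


u6 ⋆ u3 ⋆ u2 ⋆ u1 ⋆ u5 ⋆ u4

Every regrouping of g is equal, so read the u-inputs in written order.
(u6 ⋆ u3) unparenthesizes to u6 ⋆ u3
(u2 ⋆ u1) unparenthesizes to u2 ⋆ u1
(u5 ⋆ u4) unparenthesizes to u5 ⋆ u4
((u2 ⋆ u1) ⋆ (u5 ⋆ u4)) unparenthesizes to u2 ⋆ u1 ⋆ u5 ⋆ u4
((u6 ⋆ u3) ⋆ ((u2 ⋆ u1) ⋆ (u5 ⋆ u4))) unparenthesizes to u6 ⋆ u3 ⋆ u2 ⋆ u1 ⋆ u5 ⋆ u4


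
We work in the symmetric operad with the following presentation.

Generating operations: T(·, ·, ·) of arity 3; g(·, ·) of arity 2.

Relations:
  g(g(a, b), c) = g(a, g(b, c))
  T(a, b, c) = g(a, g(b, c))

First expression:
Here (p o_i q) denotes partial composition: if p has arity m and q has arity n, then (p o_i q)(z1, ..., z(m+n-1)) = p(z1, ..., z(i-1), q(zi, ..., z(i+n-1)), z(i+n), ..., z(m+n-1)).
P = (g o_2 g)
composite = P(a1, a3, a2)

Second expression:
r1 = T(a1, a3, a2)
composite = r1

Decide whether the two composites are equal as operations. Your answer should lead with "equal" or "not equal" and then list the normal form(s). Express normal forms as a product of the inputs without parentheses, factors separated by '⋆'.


equal; the common form is a1 ⋆ a3 ⋆ a2

The first expression, normalized: a1 ⋆ a3 ⋆ a2
The second expression, normalized: a1 ⋆ a3 ⋆ a2
The normal forms match — equal.


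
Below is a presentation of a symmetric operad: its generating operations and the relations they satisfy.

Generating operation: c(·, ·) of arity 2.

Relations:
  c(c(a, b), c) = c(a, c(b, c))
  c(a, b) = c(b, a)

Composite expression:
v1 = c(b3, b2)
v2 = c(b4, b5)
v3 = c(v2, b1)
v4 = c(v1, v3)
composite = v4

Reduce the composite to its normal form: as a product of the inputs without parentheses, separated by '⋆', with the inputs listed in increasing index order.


b1 ⋆ b2 ⋆ b3 ⋆ b4 ⋆ b5

Both nesting and order wash out for c; what remains is which b's occur.
c(b3, b2) collapses to b3 ⋆ b2
c(b4, b5) collapses to b4 ⋆ b5
c(c(b4, b5), b1) collapses to b4 ⋆ b5 ⋆ b1
c(c(b3, b2), c(c(b4, b5), b1)) collapses to b3 ⋆ b2 ⋆ b4 ⋆ b5 ⋆ b1
sorting the factors by input index: b1 ⋆ b2 ⋆ b3 ⋆ b4 ⋆ b5


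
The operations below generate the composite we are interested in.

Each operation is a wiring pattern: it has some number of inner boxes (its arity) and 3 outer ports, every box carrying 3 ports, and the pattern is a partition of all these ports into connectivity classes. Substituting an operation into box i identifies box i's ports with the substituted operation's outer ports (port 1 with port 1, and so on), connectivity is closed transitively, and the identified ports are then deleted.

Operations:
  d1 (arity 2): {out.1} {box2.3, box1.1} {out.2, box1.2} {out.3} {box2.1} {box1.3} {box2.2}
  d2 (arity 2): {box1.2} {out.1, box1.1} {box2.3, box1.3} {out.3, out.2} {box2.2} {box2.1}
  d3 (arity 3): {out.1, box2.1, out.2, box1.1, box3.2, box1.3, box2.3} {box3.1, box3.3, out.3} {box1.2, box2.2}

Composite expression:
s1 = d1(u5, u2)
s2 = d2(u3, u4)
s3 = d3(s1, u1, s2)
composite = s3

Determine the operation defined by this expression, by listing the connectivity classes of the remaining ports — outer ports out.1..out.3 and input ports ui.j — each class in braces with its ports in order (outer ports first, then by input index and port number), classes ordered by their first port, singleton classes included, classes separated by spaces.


{out.1, out.2, out.3, u1.1, u1.3, u3.1} {u1.2, u5.2} {u2.1} {u2.2} {u2.3, u5.1} {u3.2} {u3.3, u4.3} {u4.1} {u4.2} {u5.3}

Reachability decides: close wires over d3-identified ports.
after d1, the pattern on (u5, u2) reads {out.1} {out.2, u5.2} {out.3} {u2.1} {u2.2} {u2.3, u5.1} {u5.3} (out.j = its outer ports)
after d2, the pattern on (u3, u4) reads {out.1, u3.1} {out.2, out.3} {u3.2} {u3.3, u4.3} {u4.1} {u4.2} (out.j = its outer ports)
after d3, the pattern on (u5, u2, u1, u3, u4) reads {out.1, out.2, out.3, u1.1, u1.3, u3.1} {u1.2, u5.2} {u2.1} {u2.2} {u2.3, u5.1} {u3.2} {u3.3, u4.3} {u4.1} {u4.2} {u5.3} (out.j = its outer ports)


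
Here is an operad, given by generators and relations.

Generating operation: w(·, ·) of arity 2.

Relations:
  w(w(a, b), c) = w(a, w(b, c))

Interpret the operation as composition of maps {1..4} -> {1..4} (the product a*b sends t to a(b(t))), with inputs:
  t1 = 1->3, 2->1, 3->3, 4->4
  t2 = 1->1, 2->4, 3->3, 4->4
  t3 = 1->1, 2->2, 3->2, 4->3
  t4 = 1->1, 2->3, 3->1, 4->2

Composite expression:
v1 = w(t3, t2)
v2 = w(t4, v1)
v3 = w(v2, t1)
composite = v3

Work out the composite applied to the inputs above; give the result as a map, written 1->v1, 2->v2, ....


1->3, 2->1, 3->3, 4->1

w(t3, t2) = 1->1, 2->3, 3->2, 4->3
w(t4, w(t3, t2)) = 1->1, 2->1, 3->3, 4->1
w(w(t4, w(t3, t2)), t1) = 1->3, 2->1, 3->3, 4->1


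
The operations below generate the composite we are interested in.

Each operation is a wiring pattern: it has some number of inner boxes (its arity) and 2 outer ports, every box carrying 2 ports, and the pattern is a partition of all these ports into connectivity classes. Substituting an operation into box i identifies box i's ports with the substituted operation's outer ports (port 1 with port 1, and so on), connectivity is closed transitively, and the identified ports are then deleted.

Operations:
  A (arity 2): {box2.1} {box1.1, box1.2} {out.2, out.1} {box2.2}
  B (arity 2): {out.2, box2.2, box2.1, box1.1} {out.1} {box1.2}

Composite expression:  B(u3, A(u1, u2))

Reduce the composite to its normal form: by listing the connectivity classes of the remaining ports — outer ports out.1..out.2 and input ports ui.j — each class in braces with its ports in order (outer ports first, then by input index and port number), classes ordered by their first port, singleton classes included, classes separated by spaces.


{out.1} {out.2, u3.1} {u1.1, u1.2} {u2.1} {u2.2} {u3.2}

Treat the ports identified at B as solder joints: merge, then drop.
after A, the pattern on (u1, u2) reads {out.1, out.2} {u1.1, u1.2} {u2.1} {u2.2} (out.j = its outer ports)
after B, the pattern on (u3, u1, u2) reads {out.1} {out.2, u3.1} {u1.1, u1.2} {u2.1} {u2.2} {u3.2} (out.j = its outer ports)


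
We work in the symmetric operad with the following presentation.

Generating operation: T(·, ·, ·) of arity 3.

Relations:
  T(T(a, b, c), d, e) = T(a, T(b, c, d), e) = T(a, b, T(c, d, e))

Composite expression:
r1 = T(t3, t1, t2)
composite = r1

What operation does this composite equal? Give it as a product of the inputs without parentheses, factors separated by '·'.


t3 · t1 · t2

Every regrouping of T is equal, so read the t-inputs in written order.
T(t3, t1, t2) spells out as t3 · t1 · t2


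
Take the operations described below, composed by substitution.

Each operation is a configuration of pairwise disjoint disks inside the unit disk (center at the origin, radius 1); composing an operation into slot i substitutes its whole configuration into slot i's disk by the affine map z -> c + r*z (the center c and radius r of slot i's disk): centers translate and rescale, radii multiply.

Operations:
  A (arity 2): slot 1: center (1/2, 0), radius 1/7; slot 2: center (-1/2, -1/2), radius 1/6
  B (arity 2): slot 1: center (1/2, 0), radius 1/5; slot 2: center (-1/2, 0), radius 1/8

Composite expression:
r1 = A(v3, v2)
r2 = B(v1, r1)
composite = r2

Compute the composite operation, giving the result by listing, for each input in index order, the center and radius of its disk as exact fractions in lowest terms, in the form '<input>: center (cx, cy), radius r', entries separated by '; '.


Below B, radii multiply path by path; the v-disk centers shift.
for v1, the 1-step affine chain lands on center (1/2, 0), radius 1/5
for v3, the 2-step affine chain lands on center (-7/16, 0), radius 1/56
for v2, the 2-step affine chain lands on center (-9/16, -1/16), radius 1/48

v1: center (1/2, 0), radius 1/5; v2: center (-9/16, -1/16), radius 1/48; v3: center (-7/16, 0), radius 1/56


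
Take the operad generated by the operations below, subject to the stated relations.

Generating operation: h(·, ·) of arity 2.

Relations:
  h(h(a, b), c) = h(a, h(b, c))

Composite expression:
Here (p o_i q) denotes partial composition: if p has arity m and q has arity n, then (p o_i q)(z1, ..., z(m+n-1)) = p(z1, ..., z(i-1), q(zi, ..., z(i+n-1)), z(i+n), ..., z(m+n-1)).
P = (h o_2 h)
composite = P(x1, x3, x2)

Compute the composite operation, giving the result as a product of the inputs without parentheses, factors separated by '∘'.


x1 ∘ x3 ∘ x2

All parenthesizations of h agree; list the x-inputs left to right.
h(x3, x2) reduces to x3 ∘ x2
h(x1, h(x3, x2)) reduces to x1 ∘ x3 ∘ x2


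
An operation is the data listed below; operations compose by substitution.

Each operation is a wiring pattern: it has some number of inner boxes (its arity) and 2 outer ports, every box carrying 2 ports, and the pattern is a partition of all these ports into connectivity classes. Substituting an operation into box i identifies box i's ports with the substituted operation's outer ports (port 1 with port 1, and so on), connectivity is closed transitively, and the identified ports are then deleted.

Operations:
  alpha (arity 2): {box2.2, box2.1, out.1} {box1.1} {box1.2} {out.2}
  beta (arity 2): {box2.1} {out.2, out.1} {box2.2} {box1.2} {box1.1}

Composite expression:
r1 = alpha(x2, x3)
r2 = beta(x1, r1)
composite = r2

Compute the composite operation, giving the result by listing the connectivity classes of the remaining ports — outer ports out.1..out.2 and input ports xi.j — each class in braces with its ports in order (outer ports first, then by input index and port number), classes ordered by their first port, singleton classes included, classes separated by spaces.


{out.1, out.2} {x1.1} {x1.2} {x2.1} {x2.2} {x3.1, x3.2}

Treat the ports identified at beta as solder joints: merge, then drop.
the subtree at alpha composes to {out.1, x3.1, x3.2} {out.2} {x2.1} {x2.2} on (x2, x3); out.j = own outer ports
the subtree at beta composes to {out.1, out.2} {x1.1} {x1.2} {x2.1} {x2.2} {x3.1, x3.2} on (x1, x2, x3); out.j = own outer ports


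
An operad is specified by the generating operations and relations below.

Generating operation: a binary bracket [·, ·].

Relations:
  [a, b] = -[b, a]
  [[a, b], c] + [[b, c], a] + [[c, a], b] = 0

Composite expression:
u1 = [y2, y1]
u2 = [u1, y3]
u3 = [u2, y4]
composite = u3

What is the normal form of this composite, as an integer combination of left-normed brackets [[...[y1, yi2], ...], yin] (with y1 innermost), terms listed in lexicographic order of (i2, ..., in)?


Antisymmetry and Jacobi reduce to y1-anchored left-normed brackets.
Composite bracket: [[[y2, y1], y3], y4]
Full expansion: 8 signed words from ab - ba (2^3 = 8).
Coefficients come from the y1-initial words:
  word y1y2y3y4 has sign -1, contributing -[[[y1, y2], y3], y4]

-[[[y1, y2], y3], y4]


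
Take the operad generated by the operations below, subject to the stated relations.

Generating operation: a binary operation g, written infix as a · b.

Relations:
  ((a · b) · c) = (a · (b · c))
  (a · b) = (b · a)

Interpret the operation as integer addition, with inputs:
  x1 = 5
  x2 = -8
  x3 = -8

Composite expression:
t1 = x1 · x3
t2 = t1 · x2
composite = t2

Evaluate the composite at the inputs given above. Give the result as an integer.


(x1 · x3) = -3
((x1 · x3) · x2) = -11

-11


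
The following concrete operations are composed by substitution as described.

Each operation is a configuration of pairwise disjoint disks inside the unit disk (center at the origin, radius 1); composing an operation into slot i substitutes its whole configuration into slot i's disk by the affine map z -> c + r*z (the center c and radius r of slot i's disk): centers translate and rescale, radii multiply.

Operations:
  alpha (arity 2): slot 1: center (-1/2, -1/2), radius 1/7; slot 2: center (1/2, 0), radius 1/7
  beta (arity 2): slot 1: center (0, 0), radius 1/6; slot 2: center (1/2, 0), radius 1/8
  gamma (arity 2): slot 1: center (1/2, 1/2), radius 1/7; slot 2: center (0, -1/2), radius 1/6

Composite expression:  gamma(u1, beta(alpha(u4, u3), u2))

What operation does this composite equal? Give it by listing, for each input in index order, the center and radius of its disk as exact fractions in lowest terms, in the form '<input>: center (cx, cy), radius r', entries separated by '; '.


u1: center (1/2, 1/2), radius 1/7; u2: center (1/12, -1/2), radius 1/48; u3: center (1/72, -1/2), radius 1/252; u4: center (-1/72, -37/72), radius 1/252

Below gamma, radii multiply path by path; the u-disk centers shift.
input u1: composing its 1 substitution step yields center (1/2, 1/2), radius 1/7
input u4: composing its 3 substitution steps yields center (-1/72, -37/72), radius 1/252
input u3: composing its 3 substitution steps yields center (1/72, -1/2), radius 1/252
input u2: composing its 2 substitution steps yields center (1/12, -1/2), radius 1/48


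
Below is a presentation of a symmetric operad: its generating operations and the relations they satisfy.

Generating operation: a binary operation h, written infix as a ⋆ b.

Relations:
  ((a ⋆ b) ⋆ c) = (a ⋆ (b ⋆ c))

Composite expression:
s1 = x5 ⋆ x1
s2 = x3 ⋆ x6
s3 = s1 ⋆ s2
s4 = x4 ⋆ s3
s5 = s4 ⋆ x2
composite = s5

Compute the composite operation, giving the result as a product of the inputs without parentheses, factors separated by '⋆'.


x4 ⋆ x5 ⋆ x1 ⋆ x3 ⋆ x6 ⋆ x2


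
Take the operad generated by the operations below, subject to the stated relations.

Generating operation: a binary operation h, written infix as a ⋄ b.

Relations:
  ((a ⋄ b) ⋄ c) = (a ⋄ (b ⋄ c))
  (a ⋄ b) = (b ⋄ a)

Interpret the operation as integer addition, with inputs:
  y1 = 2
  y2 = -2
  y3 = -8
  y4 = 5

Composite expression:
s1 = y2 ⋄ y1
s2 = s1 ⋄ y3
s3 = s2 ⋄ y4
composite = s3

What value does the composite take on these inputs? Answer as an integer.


(y2 ⋄ y1) = 0
((y2 ⋄ y1) ⋄ y3) = -8
(((y2 ⋄ y1) ⋄ y3) ⋄ y4) = -3

-3


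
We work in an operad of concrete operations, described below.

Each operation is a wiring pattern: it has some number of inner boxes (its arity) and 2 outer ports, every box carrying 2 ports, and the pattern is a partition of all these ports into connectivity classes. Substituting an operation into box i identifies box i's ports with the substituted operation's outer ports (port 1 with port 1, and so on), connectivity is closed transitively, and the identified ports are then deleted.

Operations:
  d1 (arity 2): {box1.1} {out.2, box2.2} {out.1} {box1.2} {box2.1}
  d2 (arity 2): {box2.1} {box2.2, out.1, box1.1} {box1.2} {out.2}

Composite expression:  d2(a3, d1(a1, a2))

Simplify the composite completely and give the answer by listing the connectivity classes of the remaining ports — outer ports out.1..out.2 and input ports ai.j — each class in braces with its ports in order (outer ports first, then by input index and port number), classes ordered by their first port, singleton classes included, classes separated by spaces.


Substituting into d2 glues patterns; closure does the rest.
composing d1 on (a1, a2), with out.j its own outer ports: {out.1} {out.2, a2.2} {a1.1} {a1.2} {a2.1}
composing d2 on (a3, a1, a2), with out.j its own outer ports: {out.1, a2.2, a3.1} {out.2} {a1.1} {a1.2} {a2.1} {a3.2}

{out.1, a2.2, a3.1} {out.2} {a1.1} {a1.2} {a2.1} {a3.2}


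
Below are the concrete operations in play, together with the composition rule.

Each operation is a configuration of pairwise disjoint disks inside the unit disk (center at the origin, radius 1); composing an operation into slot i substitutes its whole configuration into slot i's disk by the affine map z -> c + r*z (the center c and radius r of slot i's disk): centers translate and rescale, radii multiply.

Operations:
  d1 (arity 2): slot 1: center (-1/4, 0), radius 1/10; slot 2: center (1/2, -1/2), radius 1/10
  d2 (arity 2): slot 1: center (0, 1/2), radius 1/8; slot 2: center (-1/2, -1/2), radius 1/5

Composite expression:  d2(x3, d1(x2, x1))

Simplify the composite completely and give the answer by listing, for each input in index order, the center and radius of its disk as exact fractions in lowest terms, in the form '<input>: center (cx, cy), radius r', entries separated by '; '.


x1: center (-2/5, -3/5), radius 1/50; x2: center (-11/20, -1/2), radius 1/50; x3: center (0, 1/2), radius 1/8

Follow each x-input down from d2: c' goes to c + r*c', radius to r*r'.
for x3, the 1-step affine chain lands on center (0, 1/2), radius 1/8
for x2, the 2-step affine chain lands on center (-11/20, -1/2), radius 1/50
for x1, the 2-step affine chain lands on center (-2/5, -3/5), radius 1/50


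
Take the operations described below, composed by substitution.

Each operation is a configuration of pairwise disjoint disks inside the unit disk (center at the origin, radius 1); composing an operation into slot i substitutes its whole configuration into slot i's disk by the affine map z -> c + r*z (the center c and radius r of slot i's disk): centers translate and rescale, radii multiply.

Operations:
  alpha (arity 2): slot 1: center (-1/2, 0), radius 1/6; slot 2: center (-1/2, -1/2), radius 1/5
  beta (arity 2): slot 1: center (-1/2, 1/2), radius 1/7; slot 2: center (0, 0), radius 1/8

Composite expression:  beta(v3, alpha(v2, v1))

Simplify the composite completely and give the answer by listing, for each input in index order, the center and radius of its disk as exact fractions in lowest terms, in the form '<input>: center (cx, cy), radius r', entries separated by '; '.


Only the slot chain above each v matters under beta; compose those maps.
tracing v3 down its 1-map path: center (-1/2, 1/2), radius 1/7
tracing v2 down its 2-map path: center (-1/16, 0), radius 1/48
tracing v1 down its 2-map path: center (-1/16, -1/16), radius 1/40

v1: center (-1/16, -1/16), radius 1/40; v2: center (-1/16, 0), radius 1/48; v3: center (-1/2, 1/2), radius 1/7


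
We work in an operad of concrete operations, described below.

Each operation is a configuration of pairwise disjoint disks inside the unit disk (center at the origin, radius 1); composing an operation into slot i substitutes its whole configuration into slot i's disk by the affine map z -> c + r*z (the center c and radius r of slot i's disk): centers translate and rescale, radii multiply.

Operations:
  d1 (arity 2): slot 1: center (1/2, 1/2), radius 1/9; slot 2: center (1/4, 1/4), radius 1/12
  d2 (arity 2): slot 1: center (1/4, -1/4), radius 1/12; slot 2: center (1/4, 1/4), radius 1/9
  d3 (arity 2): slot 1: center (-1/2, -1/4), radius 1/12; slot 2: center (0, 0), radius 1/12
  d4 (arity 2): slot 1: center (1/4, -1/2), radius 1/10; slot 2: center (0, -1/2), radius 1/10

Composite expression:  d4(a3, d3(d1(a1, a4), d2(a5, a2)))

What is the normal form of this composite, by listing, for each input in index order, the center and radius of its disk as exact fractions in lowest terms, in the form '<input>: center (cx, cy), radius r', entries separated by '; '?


Only the slot chain above each a matters under d4; compose those maps.
tracing a3 down its 1-map path: center (1/4, -1/2), radius 1/10
tracing a1 down its 3-map path: center (-11/240, -25/48), radius 1/1080
tracing a4 down its 3-map path: center (-23/480, -251/480), radius 1/1440
tracing a5 down its 3-map path: center (1/480, -241/480), radius 1/1440
tracing a2 down its 3-map path: center (1/480, -239/480), radius 1/1080

a1: center (-11/240, -25/48), radius 1/1080; a2: center (1/480, -239/480), radius 1/1080; a3: center (1/4, -1/2), radius 1/10; a4: center (-23/480, -251/480), radius 1/1440; a5: center (1/480, -241/480), radius 1/1440


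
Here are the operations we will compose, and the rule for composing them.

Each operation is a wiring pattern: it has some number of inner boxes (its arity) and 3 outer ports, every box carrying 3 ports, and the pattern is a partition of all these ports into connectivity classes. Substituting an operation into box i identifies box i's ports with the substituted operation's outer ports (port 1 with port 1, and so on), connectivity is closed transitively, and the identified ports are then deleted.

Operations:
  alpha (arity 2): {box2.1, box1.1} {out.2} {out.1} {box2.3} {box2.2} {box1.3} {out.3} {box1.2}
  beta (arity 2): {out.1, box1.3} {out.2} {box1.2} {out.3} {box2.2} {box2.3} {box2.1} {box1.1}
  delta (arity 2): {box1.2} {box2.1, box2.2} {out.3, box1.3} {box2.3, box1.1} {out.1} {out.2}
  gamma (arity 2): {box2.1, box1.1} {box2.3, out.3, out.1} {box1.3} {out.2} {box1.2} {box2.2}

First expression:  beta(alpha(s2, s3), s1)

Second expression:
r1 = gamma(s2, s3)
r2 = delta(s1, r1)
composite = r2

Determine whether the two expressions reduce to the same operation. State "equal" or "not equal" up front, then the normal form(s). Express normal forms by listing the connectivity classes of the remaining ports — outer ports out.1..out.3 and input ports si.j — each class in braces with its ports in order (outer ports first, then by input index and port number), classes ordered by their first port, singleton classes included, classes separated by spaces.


Normal form of the first expression: {out.1} {out.2} {out.3} {s1.1} {s1.2} {s1.3} {s2.1, s3.1} {s2.2} {s2.3} {s3.2} {s3.3}
Normal form of the second expression: {out.1} {out.2} {out.3, s1.3} {s1.1, s3.3} {s1.2} {s2.1, s3.1} {s2.2} {s2.3} {s3.2}
No match — not equal.

not equal; the first gives {out.1} {out.2} {out.3} {s1.1} {s1.2} {s1.3} {s2.1, s3.1} {s2.2} {s2.3} {s3.2} {s3.3} and the second {out.1} {out.2} {out.3, s1.3} {s1.1, s3.3} {s1.2} {s2.1, s3.1} {s2.2} {s2.3} {s3.2}


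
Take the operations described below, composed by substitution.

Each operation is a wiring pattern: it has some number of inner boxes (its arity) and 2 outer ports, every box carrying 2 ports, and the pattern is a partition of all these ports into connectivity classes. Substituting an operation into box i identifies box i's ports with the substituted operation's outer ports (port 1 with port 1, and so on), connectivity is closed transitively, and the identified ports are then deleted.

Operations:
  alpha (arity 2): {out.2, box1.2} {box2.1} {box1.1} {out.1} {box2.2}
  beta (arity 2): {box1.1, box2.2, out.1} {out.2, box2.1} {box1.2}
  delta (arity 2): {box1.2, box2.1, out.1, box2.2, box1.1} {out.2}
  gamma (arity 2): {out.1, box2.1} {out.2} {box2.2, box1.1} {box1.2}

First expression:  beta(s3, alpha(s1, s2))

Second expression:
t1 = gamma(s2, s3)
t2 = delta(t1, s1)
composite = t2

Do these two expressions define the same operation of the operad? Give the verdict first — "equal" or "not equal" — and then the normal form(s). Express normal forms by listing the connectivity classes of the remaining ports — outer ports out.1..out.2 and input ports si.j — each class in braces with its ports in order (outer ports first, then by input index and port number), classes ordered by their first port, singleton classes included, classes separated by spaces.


not equal; first: {out.1, s1.2, s3.1} {out.2} {s1.1} {s2.1} {s2.2} {s3.2}; second: {out.1, s1.1, s1.2, s3.1} {out.2} {s2.1, s3.2} {s2.2}

The first composite normalizes to {out.1, s1.2, s3.1} {out.2} {s1.1} {s2.1} {s2.2} {s3.2}
The second composite normalizes to {out.1, s1.1, s1.2, s3.1} {out.2} {s2.1, s3.2} {s2.2}
They disagree, so not equal.


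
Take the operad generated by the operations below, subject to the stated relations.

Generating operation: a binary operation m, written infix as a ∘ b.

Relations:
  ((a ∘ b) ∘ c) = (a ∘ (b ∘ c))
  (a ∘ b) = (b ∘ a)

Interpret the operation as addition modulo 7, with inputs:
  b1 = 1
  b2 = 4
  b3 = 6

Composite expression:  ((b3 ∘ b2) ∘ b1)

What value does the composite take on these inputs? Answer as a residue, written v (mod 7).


4 (mod 7)

(b3 ∘ b2) = 3
((b3 ∘ b2) ∘ b1) = 4


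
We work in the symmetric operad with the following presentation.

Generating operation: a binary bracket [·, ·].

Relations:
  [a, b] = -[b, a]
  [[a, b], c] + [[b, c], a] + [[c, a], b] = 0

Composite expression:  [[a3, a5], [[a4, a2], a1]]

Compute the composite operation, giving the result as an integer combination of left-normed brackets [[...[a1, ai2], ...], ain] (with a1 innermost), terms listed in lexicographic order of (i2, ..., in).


-[[[[a1, a2], a4], a3], a5] + [[[[a1, a2], a4], a5], a3] + [[[[a1, a4], a2], a3], a5] - [[[[a1, a4], a2], a5], a3]

Left-normed coefficients sit on the a1-initial expansion words.
Composite bracket: [[a3, a5], [[a4, a2], a1]]
The bracket unfolds into 16 signed words via [a, b] = ab - ba (2^4 = 16).
Keep just the words that open with a1:
  word a1a2a4a3a5 has sign -1, contributing -[[[[a1, a2], a4], a3], a5]
  word a1a2a4a5a3 has sign +1, contributing +[[[[a1, a2], a4], a5], a3]
  word a1a4a2a3a5 has sign +1, contributing +[[[[a1, a4], a2], a3], a5]
  word a1a4a2a5a3 has sign -1, contributing -[[[[a1, a4], a2], a5], a3]


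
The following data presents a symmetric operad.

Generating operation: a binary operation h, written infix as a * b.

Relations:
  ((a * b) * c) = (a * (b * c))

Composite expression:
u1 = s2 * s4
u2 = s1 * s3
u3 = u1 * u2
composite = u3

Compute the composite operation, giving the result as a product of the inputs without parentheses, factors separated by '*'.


s2 * s4 * s1 * s3

The h-tree's shape is irrelevant; the s-reading-order decides.
(s2 * s4) reduces to s2 * s4
(s1 * s3) reduces to s1 * s3
((s2 * s4) * (s1 * s3)) reduces to s2 * s4 * s1 * s3


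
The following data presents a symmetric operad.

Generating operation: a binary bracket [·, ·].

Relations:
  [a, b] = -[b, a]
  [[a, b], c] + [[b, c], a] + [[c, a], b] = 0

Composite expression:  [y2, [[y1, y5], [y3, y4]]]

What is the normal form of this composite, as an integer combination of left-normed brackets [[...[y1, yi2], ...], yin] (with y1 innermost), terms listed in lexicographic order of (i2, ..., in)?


-[[[[y1, y5], y3], y4], y2] + [[[[y1, y5], y4], y3], y2]

A multilinear Lie element is pinned by y1-initial words (y1 innermost).
Composite bracket: [y2, [[y1, y5], [y3, y4]]]
Full expansion: 16 signed words from ab - ba (2^4 = 16).
The y1-initial words carry the normal form:
  from y1y5y3y4y2, sign -1: term -[[[[y1, y5], y3], y4], y2]
  from y1y5y4y3y2, sign +1: term +[[[[y1, y5], y4], y3], y2]


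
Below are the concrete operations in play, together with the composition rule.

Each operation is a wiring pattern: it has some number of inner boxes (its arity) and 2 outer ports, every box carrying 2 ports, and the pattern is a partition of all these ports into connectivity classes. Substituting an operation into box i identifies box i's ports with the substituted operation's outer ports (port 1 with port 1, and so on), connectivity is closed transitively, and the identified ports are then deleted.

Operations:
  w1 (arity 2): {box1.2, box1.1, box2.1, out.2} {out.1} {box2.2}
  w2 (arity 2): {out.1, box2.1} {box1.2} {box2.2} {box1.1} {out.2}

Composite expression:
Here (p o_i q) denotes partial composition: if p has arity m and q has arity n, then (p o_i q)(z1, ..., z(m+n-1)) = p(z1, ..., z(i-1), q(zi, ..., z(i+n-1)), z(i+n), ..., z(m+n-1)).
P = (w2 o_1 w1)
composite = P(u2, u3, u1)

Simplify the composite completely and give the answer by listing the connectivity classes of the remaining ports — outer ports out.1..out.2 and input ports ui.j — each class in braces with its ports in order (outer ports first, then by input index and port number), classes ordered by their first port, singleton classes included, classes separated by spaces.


Substituting into w2 glues patterns; closure does the rest.
the subtree at w1 composes to {out.1} {out.2, u2.1, u2.2, u3.1} {u3.2} on (u2, u3); out.j = own outer ports
the subtree at w2 composes to {out.1, u1.1} {out.2} {u1.2} {u2.1, u2.2, u3.1} {u3.2} on (u2, u3, u1); out.j = own outer ports

{out.1, u1.1} {out.2} {u1.2} {u2.1, u2.2, u3.1} {u3.2}


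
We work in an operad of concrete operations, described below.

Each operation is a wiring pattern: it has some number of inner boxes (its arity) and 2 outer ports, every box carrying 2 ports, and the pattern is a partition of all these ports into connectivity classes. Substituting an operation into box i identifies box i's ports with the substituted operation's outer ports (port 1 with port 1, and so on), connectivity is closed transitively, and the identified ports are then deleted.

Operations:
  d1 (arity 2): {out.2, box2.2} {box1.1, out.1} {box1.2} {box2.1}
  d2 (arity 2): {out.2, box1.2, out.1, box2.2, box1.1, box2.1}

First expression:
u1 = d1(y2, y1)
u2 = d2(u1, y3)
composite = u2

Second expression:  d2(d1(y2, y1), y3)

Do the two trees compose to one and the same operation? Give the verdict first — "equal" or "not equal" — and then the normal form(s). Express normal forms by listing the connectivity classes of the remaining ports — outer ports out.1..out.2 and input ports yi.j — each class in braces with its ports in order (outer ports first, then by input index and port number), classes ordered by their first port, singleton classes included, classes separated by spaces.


equal: each reduces to {out.1, out.2, y1.2, y2.1, y3.1, y3.2} {y1.1} {y2.2}
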